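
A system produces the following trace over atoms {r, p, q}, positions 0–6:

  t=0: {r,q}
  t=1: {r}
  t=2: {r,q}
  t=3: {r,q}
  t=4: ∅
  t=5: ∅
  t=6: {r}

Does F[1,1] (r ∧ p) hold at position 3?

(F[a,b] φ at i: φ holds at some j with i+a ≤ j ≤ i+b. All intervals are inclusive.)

Does not hold

Check (r ∧ p) at each j in [4,4]:
  j=4: false
No position in the window satisfies it → formula fails.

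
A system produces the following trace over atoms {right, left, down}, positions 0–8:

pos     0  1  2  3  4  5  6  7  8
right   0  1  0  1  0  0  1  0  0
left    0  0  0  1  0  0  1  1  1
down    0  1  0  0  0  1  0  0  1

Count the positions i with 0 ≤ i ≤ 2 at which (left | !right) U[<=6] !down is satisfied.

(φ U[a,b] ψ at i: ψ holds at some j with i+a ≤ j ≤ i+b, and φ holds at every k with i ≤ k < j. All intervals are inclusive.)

Evaluate at each i in [0,2]:
  i=0: ✓ (rhs at j=0)
  i=1: ✗ (lhs fails at k=1 before rhs at j=2)
  i=2: ✓ (rhs at j=2)
Positions where it holds: {0, 2} → 2.

2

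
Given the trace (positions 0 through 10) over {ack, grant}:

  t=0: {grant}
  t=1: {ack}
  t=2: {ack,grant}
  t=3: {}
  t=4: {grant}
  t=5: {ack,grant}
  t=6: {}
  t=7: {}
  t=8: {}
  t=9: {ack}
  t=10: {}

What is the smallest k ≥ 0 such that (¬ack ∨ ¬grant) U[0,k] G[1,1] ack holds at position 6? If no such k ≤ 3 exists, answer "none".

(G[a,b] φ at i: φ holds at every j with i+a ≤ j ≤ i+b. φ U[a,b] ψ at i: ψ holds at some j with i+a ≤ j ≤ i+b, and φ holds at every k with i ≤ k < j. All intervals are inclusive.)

Need earliest j ≥ 6 with G[1,1] ack, and (¬ack ∨ ¬grant) at every k in [6,j-1].
  j=6: rhs fails.
  j=7: rhs fails.
  j=8: rhs holds; lhs holds on [6,7]. k = 2.

2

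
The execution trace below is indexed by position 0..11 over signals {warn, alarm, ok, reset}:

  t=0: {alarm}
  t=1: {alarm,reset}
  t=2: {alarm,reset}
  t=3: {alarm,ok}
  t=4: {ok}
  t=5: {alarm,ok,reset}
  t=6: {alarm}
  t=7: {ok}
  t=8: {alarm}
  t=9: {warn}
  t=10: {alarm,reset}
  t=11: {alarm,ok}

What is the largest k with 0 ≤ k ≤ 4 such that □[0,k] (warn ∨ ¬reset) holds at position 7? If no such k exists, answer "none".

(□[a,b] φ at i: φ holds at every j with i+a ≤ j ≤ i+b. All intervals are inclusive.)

(warn ∨ ¬reset) must hold from j=7 onward; find where it first fails.
  j=7: holds
  j=8: holds
  j=9: holds
  j=10: fails
Holds on [7,9], so largest k = 2.

2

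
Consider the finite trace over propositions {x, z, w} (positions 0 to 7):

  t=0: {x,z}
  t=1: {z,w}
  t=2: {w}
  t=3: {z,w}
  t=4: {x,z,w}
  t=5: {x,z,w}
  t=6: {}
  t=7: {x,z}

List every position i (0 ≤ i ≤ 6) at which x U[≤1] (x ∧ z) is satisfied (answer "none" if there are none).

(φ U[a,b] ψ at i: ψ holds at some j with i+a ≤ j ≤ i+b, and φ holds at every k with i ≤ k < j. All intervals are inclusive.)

Evaluate at each i in [0,6]:
  i=0: ✓ (rhs at j=0)
  i=1: ✗ (no rhs in [1,2])
  i=2: ✗ (no rhs in [2,3])
  i=3: ✗ (lhs fails at k=3 before rhs at j=4)
  i=4: ✓ (rhs at j=4)
  i=5: ✓ (rhs at j=5)
  i=6: ✗ (lhs fails at k=6 before rhs at j=7)

0, 4, 5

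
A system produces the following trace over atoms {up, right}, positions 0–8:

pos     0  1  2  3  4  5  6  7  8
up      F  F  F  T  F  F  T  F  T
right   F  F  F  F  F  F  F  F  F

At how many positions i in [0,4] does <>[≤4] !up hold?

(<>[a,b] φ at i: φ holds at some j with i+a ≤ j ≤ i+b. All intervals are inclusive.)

5

Evaluate at each i in [0,4]:
  i=0: ✓ (witness j=0)
  i=1: ✓ (witness j=1)
  i=2: ✓ (witness j=2)
  i=3: ✓ (witness j=4)
  i=4: ✓ (witness j=4)
Positions where it holds: {0, 1, 2, 3, 4} → 5.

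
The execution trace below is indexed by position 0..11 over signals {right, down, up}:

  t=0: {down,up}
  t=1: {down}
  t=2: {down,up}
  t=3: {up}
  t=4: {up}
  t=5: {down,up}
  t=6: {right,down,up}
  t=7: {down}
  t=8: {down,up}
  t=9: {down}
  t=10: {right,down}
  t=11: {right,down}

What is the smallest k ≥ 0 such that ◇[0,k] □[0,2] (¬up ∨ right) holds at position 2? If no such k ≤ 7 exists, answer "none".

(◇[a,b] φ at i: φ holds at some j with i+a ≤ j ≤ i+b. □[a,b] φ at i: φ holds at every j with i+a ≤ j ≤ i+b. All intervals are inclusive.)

Scan j = 2,3,… for □[0,2] (¬up ∨ right):
  j=2: fails
  j=3: fails
  j=4: fails
  j=5: fails
  j=6: fails
  j=7: fails
  j=8: fails
  j=9: holds
First hit at j=9, so smallest k = 9-2 = 7.

7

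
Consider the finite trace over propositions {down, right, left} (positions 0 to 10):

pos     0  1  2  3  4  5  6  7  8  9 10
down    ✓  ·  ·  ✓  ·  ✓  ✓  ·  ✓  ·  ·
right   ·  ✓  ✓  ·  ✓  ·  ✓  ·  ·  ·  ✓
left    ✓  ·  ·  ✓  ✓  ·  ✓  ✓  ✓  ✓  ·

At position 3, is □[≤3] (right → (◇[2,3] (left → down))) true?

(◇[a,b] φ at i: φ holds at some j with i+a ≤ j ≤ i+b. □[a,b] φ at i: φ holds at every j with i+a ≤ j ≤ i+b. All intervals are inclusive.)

Check (right → (◇[2,3] (left → down))) at every j in [3,6]:
  j=3: antecedent false → ✓
  j=4: antecedent true; consequent holds (witness at 6) → ✓
  j=5: antecedent false → ✓
  j=6: antecedent true; consequent holds (witness at 8) → ✓
All positions satisfy it → formula holds.

True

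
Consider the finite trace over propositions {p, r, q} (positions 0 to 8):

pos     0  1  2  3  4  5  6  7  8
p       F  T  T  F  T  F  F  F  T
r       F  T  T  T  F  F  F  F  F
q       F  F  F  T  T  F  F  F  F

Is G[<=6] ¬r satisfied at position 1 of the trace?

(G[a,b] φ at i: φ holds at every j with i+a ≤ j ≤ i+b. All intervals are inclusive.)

Check ¬r at every j in [1,7]:
  j=1: false
  j=2: false
  j=3: false
  j=4: true
  j=5: true
  j=6: true
  j=7: true
Fails at j=1 → formula fails.

False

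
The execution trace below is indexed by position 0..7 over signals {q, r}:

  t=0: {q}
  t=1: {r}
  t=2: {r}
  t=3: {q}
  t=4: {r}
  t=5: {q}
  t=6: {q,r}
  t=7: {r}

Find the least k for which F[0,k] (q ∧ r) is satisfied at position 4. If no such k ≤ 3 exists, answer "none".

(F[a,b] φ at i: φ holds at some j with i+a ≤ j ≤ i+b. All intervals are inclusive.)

2

Scan j = 4,5,… for (q ∧ r):
  j=4: fails
  j=5: fails
  j=6: holds
First hit at j=6, so smallest k = 6-4 = 2.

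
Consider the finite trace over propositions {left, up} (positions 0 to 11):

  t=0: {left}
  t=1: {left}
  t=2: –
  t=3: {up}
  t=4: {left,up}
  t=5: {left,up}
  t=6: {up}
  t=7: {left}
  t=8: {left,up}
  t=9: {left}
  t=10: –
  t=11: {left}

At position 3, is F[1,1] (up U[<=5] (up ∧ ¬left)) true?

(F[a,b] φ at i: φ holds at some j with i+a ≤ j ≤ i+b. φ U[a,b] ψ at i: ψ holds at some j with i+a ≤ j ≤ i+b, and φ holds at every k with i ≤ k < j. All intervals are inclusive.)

Yes

Check (up U[<=5] (up ∧ ¬left)) at each j in [4,4]:
  j=4: holds
Found at j=4 → formula holds.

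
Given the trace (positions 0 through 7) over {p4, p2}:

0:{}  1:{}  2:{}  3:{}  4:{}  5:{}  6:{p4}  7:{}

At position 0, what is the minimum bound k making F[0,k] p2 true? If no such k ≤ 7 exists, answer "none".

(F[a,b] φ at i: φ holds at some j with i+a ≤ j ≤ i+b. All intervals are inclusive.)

Scan j = 0,1,… for p2:
  j=0: fails
  j=1: fails
  j=2: fails
  j=3: fails
  j=4: fails
  j=5: fails
  j=6: fails
  j=7: fails
No j in [0,7] satisfies it → none.

none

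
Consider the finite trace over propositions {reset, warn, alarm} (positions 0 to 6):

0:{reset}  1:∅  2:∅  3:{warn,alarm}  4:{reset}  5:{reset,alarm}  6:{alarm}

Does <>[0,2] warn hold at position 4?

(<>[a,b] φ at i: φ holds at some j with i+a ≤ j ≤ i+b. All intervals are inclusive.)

Check warn at each j in [4,6]:
  j=4: false
  j=5: false
  j=6: false
No position in the window satisfies it → formula fails.

No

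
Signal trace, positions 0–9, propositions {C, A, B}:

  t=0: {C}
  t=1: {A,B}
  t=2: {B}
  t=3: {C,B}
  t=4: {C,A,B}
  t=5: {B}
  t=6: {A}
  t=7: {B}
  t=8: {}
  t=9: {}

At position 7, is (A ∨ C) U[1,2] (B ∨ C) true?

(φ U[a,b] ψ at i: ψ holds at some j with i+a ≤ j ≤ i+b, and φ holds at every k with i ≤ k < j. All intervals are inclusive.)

No

Need some j in [8,9] with (B ∨ C), and (A ∨ C) at every k in [7,j-1].
  j=8: (B ∨ C) false.
  j=9: (B ∨ C) false.
No j in the window works → until fails.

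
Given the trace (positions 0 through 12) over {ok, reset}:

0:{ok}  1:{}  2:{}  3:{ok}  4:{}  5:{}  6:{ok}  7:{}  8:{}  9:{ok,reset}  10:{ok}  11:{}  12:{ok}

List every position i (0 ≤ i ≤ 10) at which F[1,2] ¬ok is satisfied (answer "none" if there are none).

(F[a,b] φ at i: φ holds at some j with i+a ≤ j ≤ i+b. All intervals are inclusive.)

0, 1, 2, 3, 4, 5, 6, 7, 9, 10

Evaluate at each i in [0,10]:
  i=0: ✓ (witness j=1)
  i=1: ✓ (witness j=2)
  i=2: ✓ (witness j=4)
  i=3: ✓ (witness j=4)
  i=4: ✓ (witness j=5)
  i=5: ✓ (witness j=7)
  i=6: ✓ (witness j=7)
  i=7: ✓ (witness j=8)
  i=8: ✗ (none in [9,10])
  i=9: ✓ (witness j=11)
  i=10: ✓ (witness j=11)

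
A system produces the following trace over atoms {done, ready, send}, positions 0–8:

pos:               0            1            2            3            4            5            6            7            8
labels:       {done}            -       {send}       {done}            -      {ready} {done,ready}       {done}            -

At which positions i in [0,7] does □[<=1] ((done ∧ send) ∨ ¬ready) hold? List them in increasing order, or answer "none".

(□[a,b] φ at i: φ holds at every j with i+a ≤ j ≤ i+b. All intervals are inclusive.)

Evaluate at each i in [0,7]:
  i=0: ✓ (all of [0,1])
  i=1: ✓ (all of [1,2])
  i=2: ✓ (all of [2,3])
  i=3: ✓ (all of [3,4])
  i=4: ✗ (fails at j=5)
  i=5: ✗ (fails at j=5)
  i=6: ✗ (fails at j=6)
  i=7: ✓ (all of [7,8])

0, 1, 2, 3, 7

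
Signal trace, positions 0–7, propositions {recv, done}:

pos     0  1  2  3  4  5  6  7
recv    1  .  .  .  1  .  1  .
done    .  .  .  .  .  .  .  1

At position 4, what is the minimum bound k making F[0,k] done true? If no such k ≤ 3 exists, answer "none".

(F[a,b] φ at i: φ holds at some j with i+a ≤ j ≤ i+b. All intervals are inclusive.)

3

Scan j = 4,5,… for done:
  j=4: fails
  j=5: fails
  j=6: fails
  j=7: holds
First hit at j=7, so smallest k = 7-4 = 3.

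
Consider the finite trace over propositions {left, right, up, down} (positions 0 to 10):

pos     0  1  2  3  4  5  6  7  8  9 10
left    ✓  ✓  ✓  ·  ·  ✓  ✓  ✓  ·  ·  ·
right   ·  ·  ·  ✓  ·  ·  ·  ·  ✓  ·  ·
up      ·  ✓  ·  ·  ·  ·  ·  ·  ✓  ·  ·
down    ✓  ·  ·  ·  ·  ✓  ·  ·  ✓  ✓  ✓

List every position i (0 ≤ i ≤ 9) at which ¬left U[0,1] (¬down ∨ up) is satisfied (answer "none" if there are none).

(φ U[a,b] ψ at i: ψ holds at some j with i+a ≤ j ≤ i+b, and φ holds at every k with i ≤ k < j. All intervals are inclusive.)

1, 2, 3, 4, 6, 7, 8

Evaluate at each i in [0,9]:
  i=0: ✗ (lhs fails at k=0 before rhs at j=1)
  i=1: ✓ (rhs at j=1)
  i=2: ✓ (rhs at j=2)
  i=3: ✓ (rhs at j=3)
  i=4: ✓ (rhs at j=4)
  i=5: ✗ (lhs fails at k=5 before rhs at j=6)
  i=6: ✓ (rhs at j=6)
  i=7: ✓ (rhs at j=7)
  i=8: ✓ (rhs at j=8)
  i=9: ✗ (no rhs in [9,10])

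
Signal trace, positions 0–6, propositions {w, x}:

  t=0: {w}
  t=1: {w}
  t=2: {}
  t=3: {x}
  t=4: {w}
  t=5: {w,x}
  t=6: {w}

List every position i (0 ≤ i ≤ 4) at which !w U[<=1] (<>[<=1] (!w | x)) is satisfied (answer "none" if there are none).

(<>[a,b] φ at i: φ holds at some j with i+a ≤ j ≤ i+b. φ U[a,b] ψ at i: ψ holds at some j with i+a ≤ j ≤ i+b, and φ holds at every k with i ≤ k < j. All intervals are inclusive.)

Evaluate at each i in [0,4]:
  i=0: ✗ (lhs fails at k=0 before rhs at j=1)
  i=1: ✓ (rhs at j=1)
  i=2: ✓ (rhs at j=2)
  i=3: ✓ (rhs at j=3)
  i=4: ✓ (rhs at j=4)

1, 2, 3, 4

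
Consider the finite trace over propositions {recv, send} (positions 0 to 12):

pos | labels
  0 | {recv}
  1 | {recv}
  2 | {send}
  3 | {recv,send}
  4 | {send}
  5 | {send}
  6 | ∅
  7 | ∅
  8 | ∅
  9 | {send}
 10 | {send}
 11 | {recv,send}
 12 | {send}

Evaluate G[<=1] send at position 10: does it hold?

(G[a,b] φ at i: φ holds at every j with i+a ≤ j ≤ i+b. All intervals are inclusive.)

Holds

Check send at every j in [10,11]:
  j=10: true
  j=11: true
All positions satisfy it → formula holds.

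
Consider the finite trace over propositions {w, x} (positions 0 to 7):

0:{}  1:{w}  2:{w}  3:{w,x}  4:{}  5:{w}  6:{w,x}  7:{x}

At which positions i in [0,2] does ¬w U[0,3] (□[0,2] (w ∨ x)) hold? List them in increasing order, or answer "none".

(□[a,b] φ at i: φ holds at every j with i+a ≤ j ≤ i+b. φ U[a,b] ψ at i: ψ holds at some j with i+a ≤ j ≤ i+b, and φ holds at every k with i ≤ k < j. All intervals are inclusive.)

Evaluate at each i in [0,2]:
  i=0: ✓ (rhs at j=1; lhs holds on [0,0])
  i=1: ✓ (rhs at j=1)
  i=2: ✗ (lhs fails at k=2 before rhs at j=5)

0, 1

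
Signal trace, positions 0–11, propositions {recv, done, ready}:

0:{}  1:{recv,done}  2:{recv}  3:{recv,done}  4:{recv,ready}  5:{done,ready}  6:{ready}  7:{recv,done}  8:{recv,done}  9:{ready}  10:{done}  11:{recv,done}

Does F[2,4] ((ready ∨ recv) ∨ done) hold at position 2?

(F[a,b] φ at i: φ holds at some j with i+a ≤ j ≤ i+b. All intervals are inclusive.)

True

Check ((ready ∨ recv) ∨ done) at each j in [4,6]:
  j=4: true
  j=5: true
  j=6: true
Found at j=4 → formula holds.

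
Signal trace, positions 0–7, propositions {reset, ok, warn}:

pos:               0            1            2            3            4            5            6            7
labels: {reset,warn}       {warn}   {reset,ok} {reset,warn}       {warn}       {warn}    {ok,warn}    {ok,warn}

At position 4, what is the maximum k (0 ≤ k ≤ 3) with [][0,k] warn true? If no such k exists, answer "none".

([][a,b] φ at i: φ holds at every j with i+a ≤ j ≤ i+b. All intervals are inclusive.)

3

warn must hold from j=4 onward; find where it first fails.
  j=4: holds
  j=5: holds
  j=6: holds
  j=7: holds
Holds through j=7; largest k = 3.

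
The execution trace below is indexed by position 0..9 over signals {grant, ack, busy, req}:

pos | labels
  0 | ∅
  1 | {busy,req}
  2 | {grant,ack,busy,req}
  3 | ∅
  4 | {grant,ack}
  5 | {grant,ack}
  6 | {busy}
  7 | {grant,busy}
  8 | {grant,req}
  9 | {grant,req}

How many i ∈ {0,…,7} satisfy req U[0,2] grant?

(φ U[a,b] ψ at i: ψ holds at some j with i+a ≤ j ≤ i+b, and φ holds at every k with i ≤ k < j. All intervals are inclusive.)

Evaluate at each i in [0,7]:
  i=0: ✗ (lhs fails at k=0 before rhs at j=2)
  i=1: ✓ (rhs at j=2; lhs holds on [1,1])
  i=2: ✓ (rhs at j=2)
  i=3: ✗ (lhs fails at k=3 before rhs at j=4)
  i=4: ✓ (rhs at j=4)
  i=5: ✓ (rhs at j=5)
  i=6: ✗ (lhs fails at k=6 before rhs at j=7)
  i=7: ✓ (rhs at j=7)
Positions where it holds: {1, 2, 4, 5, 7} → 5.

5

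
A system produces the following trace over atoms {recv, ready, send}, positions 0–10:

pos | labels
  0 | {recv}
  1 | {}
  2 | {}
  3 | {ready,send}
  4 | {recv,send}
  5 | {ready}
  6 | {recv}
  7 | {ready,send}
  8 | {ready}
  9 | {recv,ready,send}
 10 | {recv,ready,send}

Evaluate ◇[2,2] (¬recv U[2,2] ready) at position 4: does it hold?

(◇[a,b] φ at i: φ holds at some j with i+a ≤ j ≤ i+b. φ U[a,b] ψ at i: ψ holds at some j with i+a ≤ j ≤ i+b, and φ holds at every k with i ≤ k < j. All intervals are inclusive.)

Check (¬recv U[2,2] ready) at each j in [6,6]:
  j=6: fails
No position in the window satisfies it → formula fails.

Does not hold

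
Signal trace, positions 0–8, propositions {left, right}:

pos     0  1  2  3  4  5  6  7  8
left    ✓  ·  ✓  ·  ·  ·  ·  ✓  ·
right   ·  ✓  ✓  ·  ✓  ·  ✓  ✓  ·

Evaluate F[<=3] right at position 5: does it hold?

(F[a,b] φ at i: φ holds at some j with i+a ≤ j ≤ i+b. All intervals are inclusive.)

Check right at each j in [5,8]:
  j=5: false
  j=6: true
  j=7: true
  j=8: false
Found at j=6 → formula holds.

Yes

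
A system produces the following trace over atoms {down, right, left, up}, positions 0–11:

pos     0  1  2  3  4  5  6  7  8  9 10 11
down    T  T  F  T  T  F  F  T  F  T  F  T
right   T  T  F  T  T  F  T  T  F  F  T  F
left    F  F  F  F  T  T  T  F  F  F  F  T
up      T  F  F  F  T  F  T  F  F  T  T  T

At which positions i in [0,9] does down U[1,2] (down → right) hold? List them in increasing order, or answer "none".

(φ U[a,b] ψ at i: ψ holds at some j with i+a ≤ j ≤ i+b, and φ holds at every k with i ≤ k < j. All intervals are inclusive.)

0, 1, 3, 4, 7, 9

Evaluate at each i in [0,9]:
  i=0: ✓ (rhs at j=1; lhs holds on [0,0])
  i=1: ✓ (rhs at j=2; lhs holds on [1,1])
  i=2: ✗ (lhs fails at k=2 before rhs at j=3)
  i=3: ✓ (rhs at j=4; lhs holds on [3,3])
  i=4: ✓ (rhs at j=5; lhs holds on [4,4])
  i=5: ✗ (lhs fails at k=5 before rhs at j=6)
  i=6: ✗ (lhs fails at k=6 before rhs at j=7)
  i=7: ✓ (rhs at j=8; lhs holds on [7,7])
  i=8: ✗ (lhs fails at k=8 before rhs at j=10)
  i=9: ✓ (rhs at j=10; lhs holds on [9,9])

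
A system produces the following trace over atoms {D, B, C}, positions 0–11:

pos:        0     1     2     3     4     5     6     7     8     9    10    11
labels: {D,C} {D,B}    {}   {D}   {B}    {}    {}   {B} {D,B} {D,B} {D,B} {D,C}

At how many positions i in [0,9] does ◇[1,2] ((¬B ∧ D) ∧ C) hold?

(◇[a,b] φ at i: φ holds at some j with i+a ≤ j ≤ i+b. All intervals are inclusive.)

1

Evaluate at each i in [0,9]:
  i=0: ✗ (none in [1,2])
  i=1: ✗ (none in [2,3])
  i=2: ✗ (none in [3,4])
  i=3: ✗ (none in [4,5])
  i=4: ✗ (none in [5,6])
  i=5: ✗ (none in [6,7])
  i=6: ✗ (none in [7,8])
  i=7: ✗ (none in [8,9])
  i=8: ✗ (none in [9,10])
  i=9: ✓ (witness j=11)
Positions where it holds: {9} → 1.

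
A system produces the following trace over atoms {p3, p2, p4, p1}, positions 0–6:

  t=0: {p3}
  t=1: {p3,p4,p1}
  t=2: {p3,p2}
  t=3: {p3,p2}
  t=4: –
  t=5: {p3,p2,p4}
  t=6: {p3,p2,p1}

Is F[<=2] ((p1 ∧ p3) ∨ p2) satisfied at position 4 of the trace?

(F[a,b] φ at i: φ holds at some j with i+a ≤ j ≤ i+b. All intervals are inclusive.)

Yes

Check ((p1 ∧ p3) ∨ p2) at each j in [4,6]:
  j=4: false
  j=5: true
  j=6: true
Found at j=5 → formula holds.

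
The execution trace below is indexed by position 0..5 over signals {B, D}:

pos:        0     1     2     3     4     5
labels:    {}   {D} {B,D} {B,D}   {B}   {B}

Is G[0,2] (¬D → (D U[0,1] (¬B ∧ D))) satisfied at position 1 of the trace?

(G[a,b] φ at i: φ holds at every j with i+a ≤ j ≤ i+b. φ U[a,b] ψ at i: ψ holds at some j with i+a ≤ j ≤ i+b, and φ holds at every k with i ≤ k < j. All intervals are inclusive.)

Yes

Check (¬D → (D U[0,1] (¬B ∧ D))) at every j in [1,3]:
  j=1: antecedent false → ✓
  j=2: antecedent false → ✓
  j=3: antecedent false → ✓
All positions satisfy it → formula holds.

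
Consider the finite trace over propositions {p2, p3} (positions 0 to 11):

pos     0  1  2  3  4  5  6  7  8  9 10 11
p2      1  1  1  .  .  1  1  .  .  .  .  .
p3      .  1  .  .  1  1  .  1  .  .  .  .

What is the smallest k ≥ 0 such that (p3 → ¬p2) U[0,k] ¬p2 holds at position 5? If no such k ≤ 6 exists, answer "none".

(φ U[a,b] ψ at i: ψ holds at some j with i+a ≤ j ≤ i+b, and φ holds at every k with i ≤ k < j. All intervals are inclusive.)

Need earliest j ≥ 5 with ¬p2, and (p3 → ¬p2) at every k in [5,j-1].
  j=5: rhs fails.
  j=6: rhs fails.
  j=7: rhs holds but lhs fails at k=5.
  j=8: rhs holds but lhs fails at k=5.
  j=9: rhs holds but lhs fails at k=5.
  j=10: rhs holds but lhs fails at k=5.
  j=11: rhs holds but lhs fails at k=5.
No witness within the range → none.

none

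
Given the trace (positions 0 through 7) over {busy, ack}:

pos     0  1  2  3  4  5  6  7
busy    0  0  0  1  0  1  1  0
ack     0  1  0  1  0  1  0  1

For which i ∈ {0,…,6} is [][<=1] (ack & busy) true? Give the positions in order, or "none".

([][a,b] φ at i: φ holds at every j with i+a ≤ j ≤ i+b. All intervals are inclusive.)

Evaluate at each i in [0,6]:
  i=0: ✗ (fails at j=0)
  i=1: ✗ (fails at j=1)
  i=2: ✗ (fails at j=2)
  i=3: ✗ (fails at j=4)
  i=4: ✗ (fails at j=4)
  i=5: ✗ (fails at j=6)
  i=6: ✗ (fails at j=6)

none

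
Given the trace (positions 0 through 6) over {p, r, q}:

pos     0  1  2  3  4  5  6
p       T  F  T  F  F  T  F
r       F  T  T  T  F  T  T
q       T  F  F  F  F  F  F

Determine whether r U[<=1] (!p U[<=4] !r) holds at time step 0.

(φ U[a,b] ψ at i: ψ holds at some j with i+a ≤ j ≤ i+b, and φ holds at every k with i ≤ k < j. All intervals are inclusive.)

Yes

Need some j in [0,1] with (!p U[<=4] !r), and r at every k in [0,j-1].
  j=0: (!p U[<=4] !r) holds; no prefix to check → satisfied.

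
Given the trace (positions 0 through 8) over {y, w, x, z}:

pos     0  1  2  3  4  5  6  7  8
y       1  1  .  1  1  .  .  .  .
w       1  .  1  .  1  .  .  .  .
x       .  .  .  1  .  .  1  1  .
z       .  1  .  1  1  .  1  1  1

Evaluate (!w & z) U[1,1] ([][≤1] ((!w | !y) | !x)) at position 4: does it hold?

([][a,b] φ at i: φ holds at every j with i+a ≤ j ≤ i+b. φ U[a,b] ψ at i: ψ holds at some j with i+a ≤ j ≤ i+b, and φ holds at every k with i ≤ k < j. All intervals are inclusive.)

No

Need some j in [5,5] with [][≤1] ((!w | !y) | !x), and (!w & z) at every k in [4,j-1].
  j=5: [][≤1] ((!w | !y) | !x) holds, but (!w & z) fails at k=4 → not this j.
No j in the window works → until fails.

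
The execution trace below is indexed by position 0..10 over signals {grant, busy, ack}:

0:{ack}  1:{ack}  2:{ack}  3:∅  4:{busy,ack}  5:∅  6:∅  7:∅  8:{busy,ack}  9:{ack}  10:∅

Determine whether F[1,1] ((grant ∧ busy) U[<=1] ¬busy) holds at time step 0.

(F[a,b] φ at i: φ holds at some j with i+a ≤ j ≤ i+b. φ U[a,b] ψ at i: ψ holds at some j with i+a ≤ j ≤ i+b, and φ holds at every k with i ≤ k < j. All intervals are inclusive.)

Yes

Check ((grant ∧ busy) U[<=1] ¬busy) at each j in [1,1]:
  j=1: holds
Found at j=1 → formula holds.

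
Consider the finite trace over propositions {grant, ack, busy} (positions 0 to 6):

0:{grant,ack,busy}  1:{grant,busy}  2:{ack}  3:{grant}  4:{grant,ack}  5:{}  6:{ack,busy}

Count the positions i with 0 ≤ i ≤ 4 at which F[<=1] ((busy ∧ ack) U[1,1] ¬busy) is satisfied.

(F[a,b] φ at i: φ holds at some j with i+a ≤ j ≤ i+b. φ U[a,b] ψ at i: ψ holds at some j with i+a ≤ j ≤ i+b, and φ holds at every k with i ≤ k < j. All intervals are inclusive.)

0

Evaluate at each i in [0,4]:
  i=0: ✗ (none in [0,1])
  i=1: ✗ (none in [1,2])
  i=2: ✗ (none in [2,3])
  i=3: ✗ (none in [3,4])
  i=4: ✗ (none in [4,5])
Positions where it holds: {} → 0.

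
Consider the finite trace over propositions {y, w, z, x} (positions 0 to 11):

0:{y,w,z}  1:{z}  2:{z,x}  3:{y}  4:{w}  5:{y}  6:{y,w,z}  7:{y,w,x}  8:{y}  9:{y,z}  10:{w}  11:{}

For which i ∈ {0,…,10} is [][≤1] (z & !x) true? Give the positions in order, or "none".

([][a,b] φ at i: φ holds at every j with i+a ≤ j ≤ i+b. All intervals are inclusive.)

0

Evaluate at each i in [0,10]:
  i=0: ✓ (all of [0,1])
  i=1: ✗ (fails at j=2)
  i=2: ✗ (fails at j=2)
  i=3: ✗ (fails at j=3)
  i=4: ✗ (fails at j=4)
  i=5: ✗ (fails at j=5)
  i=6: ✗ (fails at j=7)
  i=7: ✗ (fails at j=7)
  i=8: ✗ (fails at j=8)
  i=9: ✗ (fails at j=10)
  i=10: ✗ (fails at j=10)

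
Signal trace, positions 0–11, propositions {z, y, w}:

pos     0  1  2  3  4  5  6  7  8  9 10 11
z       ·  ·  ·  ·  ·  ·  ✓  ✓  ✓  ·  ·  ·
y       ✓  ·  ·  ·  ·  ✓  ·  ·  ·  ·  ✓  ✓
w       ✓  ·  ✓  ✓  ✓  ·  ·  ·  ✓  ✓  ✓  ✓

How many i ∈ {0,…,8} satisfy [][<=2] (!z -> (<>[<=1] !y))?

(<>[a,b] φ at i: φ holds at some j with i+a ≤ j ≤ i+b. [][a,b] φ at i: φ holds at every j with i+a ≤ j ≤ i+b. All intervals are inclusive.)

8

Evaluate at each i in [0,8]:
  i=0: ✓ (all of [0,2])
  i=1: ✓ (all of [1,3])
  i=2: ✓ (all of [2,4])
  i=3: ✓ (all of [3,5])
  i=4: ✓ (all of [4,6])
  i=5: ✓ (all of [5,7])
  i=6: ✓ (all of [6,8])
  i=7: ✓ (all of [7,9])
  i=8: ✗ (fails at j=10)
Positions where it holds: {0, 1, 2, 3, 4, 5, 6, 7} → 8.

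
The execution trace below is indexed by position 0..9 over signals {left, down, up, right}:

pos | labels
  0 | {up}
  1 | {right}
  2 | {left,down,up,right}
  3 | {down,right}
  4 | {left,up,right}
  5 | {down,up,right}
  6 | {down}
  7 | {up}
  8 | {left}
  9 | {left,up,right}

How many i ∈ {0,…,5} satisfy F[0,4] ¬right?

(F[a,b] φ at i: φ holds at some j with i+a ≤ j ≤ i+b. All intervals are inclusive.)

Evaluate at each i in [0,5]:
  i=0: ✓ (witness j=0)
  i=1: ✗ (none in [1,5])
  i=2: ✓ (witness j=6)
  i=3: ✓ (witness j=6)
  i=4: ✓ (witness j=6)
  i=5: ✓ (witness j=6)
Positions where it holds: {0, 2, 3, 4, 5} → 5.

5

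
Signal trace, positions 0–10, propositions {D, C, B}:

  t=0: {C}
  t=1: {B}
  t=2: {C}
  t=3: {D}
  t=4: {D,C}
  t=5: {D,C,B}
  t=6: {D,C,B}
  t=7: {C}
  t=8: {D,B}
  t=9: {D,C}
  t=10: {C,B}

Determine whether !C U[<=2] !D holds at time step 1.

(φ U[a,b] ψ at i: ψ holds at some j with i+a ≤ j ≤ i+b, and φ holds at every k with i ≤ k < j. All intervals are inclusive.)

Yes

Need some j in [1,3] with !D, and !C at every k in [1,j-1].
  j=1: !D holds; no prefix to check → satisfied.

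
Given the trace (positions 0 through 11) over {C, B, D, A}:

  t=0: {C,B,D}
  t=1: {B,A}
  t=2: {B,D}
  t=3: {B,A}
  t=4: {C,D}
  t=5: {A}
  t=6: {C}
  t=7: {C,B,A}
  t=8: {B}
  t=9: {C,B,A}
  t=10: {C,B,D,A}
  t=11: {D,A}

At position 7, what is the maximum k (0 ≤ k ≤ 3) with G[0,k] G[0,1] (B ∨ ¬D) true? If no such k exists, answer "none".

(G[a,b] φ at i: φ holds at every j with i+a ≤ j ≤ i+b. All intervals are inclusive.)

G[0,1] (B ∨ ¬D) must hold from j=7 onward; find where it first fails.
  j=7: holds
  j=8: holds
  j=9: holds
  j=10: fails
Holds on [7,9], so largest k = 2.

2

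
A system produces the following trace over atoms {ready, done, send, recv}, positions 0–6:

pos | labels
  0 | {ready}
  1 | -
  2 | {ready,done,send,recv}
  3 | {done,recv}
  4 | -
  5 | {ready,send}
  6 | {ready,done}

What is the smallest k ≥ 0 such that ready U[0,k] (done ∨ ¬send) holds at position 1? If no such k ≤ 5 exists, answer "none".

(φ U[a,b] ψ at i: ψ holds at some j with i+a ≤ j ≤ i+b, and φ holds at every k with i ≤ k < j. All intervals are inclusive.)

Need earliest j ≥ 1 with (done ∨ ¬send), and ready at every k in [1,j-1].
  j=1: rhs holds (empty prefix). k = 0.

0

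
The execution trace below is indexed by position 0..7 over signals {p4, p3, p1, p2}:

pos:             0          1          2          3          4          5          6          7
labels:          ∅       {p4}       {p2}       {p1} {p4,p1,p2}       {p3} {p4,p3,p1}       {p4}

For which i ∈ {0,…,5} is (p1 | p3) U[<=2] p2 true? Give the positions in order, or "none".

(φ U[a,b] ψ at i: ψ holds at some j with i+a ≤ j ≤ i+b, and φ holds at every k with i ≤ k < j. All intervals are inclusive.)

2, 3, 4

Evaluate at each i in [0,5]:
  i=0: ✗ (lhs fails at k=0 before rhs at j=2)
  i=1: ✗ (lhs fails at k=1 before rhs at j=2)
  i=2: ✓ (rhs at j=2)
  i=3: ✓ (rhs at j=4; lhs holds on [3,3])
  i=4: ✓ (rhs at j=4)
  i=5: ✗ (no rhs in [5,7])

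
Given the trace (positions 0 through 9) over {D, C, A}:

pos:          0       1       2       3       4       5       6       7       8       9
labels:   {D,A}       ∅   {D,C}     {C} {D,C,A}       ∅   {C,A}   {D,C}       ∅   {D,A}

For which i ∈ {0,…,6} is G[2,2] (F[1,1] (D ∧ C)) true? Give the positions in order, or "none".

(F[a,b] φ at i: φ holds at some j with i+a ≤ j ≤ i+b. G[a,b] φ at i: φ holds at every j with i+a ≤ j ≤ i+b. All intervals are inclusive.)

Evaluate at each i in [0,6]:
  i=0: ✗ (fails at j=2)
  i=1: ✓ (all of [3,3])
  i=2: ✗ (fails at j=4)
  i=3: ✗ (fails at j=5)
  i=4: ✓ (all of [6,6])
  i=5: ✗ (fails at j=7)
  i=6: ✗ (fails at j=8)

1, 4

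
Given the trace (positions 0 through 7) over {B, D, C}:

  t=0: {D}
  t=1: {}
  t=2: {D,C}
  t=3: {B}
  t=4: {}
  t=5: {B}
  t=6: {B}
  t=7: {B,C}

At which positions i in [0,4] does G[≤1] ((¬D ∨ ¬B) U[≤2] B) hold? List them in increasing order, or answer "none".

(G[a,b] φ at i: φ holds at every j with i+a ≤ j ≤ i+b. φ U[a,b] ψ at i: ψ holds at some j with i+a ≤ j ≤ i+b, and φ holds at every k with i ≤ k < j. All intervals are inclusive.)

Evaluate at each i in [0,4]:
  i=0: ✗ (fails at j=0)
  i=1: ✓ (all of [1,2])
  i=2: ✓ (all of [2,3])
  i=3: ✓ (all of [3,4])
  i=4: ✓ (all of [4,5])

1, 2, 3, 4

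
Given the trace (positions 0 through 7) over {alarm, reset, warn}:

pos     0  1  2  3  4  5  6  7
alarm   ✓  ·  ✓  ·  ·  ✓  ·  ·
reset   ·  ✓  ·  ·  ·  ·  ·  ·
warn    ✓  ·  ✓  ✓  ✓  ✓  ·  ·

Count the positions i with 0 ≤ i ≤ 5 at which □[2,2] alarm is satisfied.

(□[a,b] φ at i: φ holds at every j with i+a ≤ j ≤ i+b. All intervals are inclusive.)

2

Evaluate at each i in [0,5]:
  i=0: ✓ (all of [2,2])
  i=1: ✗ (fails at j=3)
  i=2: ✗ (fails at j=4)
  i=3: ✓ (all of [5,5])
  i=4: ✗ (fails at j=6)
  i=5: ✗ (fails at j=7)
Positions where it holds: {0, 3} → 2.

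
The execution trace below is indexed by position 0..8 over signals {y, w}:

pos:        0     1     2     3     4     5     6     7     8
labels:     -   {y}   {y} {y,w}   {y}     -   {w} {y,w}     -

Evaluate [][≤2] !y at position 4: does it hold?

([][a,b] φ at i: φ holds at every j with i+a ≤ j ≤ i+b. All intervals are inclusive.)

Check !y at every j in [4,6]:
  j=4: false
  j=5: true
  j=6: true
Fails at j=4 → formula fails.

Does not hold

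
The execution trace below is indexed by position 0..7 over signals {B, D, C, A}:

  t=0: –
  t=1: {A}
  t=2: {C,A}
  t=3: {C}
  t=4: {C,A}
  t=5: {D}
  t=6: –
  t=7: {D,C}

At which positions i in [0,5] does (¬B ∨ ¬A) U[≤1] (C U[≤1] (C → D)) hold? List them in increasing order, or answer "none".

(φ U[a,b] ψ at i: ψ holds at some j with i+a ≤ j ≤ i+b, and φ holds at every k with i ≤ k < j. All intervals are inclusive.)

Evaluate at each i in [0,5]:
  i=0: ✓ (rhs at j=0)
  i=1: ✓ (rhs at j=1)
  i=2: ✗ (no rhs in [2,3])
  i=3: ✓ (rhs at j=4; lhs holds on [3,3])
  i=4: ✓ (rhs at j=4)
  i=5: ✓ (rhs at j=5)

0, 1, 3, 4, 5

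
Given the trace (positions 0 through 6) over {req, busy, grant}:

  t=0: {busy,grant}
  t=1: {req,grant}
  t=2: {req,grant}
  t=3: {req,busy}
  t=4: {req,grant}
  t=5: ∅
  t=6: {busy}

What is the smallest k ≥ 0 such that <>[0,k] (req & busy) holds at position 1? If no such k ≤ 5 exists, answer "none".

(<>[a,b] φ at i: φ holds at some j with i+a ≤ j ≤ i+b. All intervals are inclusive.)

Scan j = 1,2,… for (req & busy):
  j=1: fails
  j=2: fails
  j=3: holds
First hit at j=3, so smallest k = 3-1 = 2.

2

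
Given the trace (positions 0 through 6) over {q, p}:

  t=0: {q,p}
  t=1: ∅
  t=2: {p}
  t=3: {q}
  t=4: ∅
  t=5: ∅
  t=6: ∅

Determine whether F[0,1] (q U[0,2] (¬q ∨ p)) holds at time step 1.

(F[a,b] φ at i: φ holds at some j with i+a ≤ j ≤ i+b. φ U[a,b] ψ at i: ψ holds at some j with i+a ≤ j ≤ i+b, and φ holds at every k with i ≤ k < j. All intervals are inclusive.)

Holds

Check (q U[0,2] (¬q ∨ p)) at each j in [1,2]:
  j=1: holds
  j=2: holds
Found at j=1 → formula holds.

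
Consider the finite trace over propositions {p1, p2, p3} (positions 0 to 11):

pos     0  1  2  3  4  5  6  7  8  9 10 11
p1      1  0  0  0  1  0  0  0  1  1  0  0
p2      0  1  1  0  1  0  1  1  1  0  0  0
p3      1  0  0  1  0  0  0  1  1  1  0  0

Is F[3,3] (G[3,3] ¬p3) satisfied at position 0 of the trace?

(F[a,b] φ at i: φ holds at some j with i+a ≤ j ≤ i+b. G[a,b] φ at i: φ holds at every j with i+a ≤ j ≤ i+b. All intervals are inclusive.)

Yes

Check G[3,3] ¬p3 at each j in [3,3]:
  j=3: holds on [6,6]
Found at j=3 → formula holds.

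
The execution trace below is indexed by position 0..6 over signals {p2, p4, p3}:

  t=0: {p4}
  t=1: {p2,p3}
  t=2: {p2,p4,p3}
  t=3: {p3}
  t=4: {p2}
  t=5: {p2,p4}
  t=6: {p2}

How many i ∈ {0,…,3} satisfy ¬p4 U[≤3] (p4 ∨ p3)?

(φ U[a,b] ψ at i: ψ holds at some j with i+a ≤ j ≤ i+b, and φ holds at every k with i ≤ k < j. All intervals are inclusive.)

4

Evaluate at each i in [0,3]:
  i=0: ✓ (rhs at j=0)
  i=1: ✓ (rhs at j=1)
  i=2: ✓ (rhs at j=2)
  i=3: ✓ (rhs at j=3)
Positions where it holds: {0, 1, 2, 3} → 4.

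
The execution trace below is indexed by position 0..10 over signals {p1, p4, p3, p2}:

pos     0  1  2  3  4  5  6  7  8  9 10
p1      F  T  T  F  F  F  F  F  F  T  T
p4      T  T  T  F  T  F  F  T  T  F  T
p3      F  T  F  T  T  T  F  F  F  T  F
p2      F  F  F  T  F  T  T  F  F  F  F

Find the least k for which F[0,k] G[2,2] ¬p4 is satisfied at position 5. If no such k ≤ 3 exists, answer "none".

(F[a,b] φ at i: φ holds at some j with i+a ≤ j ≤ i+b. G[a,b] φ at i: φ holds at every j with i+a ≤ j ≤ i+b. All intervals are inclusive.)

Scan j = 5,6,… for G[2,2] ¬p4:
  j=5: fails
  j=6: fails
  j=7: holds
First hit at j=7, so smallest k = 7-5 = 2.

2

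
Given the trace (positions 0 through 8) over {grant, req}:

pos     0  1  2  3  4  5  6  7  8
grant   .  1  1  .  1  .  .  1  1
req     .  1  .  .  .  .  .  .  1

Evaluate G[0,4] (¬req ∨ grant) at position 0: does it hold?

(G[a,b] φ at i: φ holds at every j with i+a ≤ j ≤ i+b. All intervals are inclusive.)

Holds

Check (¬req ∨ grant) at every j in [0,4]:
  j=0: true
  j=1: true
  j=2: true
  j=3: true
  j=4: true
All positions satisfy it → formula holds.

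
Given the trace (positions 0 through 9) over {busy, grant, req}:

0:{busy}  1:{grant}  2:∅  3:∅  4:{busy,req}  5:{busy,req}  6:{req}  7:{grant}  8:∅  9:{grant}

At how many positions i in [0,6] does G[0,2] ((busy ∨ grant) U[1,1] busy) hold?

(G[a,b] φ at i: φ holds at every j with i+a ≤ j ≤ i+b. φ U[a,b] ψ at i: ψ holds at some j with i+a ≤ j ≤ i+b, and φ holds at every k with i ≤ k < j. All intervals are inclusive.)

0

Evaluate at each i in [0,6]:
  i=0: ✗ (fails at j=0)
  i=1: ✗ (fails at j=1)
  i=2: ✗ (fails at j=2)
  i=3: ✗ (fails at j=3)
  i=4: ✗ (fails at j=5)
  i=5: ✗ (fails at j=5)
  i=6: ✗ (fails at j=6)
Positions where it holds: {} → 0.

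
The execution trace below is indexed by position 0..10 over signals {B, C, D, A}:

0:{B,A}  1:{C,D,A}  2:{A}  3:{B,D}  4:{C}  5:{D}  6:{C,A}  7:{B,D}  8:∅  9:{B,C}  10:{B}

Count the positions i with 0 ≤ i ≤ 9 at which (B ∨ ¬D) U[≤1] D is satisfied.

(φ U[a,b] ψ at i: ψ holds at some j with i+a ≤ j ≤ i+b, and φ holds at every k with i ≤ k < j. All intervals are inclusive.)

8

Evaluate at each i in [0,9]:
  i=0: ✓ (rhs at j=1; lhs holds on [0,0])
  i=1: ✓ (rhs at j=1)
  i=2: ✓ (rhs at j=3; lhs holds on [2,2])
  i=3: ✓ (rhs at j=3)
  i=4: ✓ (rhs at j=5; lhs holds on [4,4])
  i=5: ✓ (rhs at j=5)
  i=6: ✓ (rhs at j=7; lhs holds on [6,6])
  i=7: ✓ (rhs at j=7)
  i=8: ✗ (no rhs in [8,9])
  i=9: ✗ (no rhs in [9,10])
Positions where it holds: {0, 1, 2, 3, 4, 5, 6, 7} → 8.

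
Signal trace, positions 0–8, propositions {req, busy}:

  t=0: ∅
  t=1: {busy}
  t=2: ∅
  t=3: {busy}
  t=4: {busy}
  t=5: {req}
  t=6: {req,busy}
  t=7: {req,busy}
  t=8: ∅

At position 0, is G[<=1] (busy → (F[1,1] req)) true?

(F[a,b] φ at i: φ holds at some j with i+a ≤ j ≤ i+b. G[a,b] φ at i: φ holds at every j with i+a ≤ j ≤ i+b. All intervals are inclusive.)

No

Check (busy → (F[1,1] req)) at every j in [0,1]:
  j=0: antecedent false → ✓
  j=1: antecedent true; consequent fails (none in [2,2]) → ✗
Fails at j=1 → formula fails.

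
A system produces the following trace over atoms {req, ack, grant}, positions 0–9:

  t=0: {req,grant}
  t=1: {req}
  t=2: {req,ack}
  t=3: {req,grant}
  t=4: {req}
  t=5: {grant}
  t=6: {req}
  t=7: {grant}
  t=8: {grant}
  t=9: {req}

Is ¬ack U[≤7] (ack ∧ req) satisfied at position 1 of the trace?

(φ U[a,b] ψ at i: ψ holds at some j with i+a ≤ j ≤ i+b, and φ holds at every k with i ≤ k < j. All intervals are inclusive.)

Need some j in [1,8] with (ack ∧ req), and ¬ack at every k in [1,j-1].
  j=1: (ack ∧ req) false.
  j=2: (ack ∧ req) holds; ¬ack holds at every k in [1,1] → satisfied.

True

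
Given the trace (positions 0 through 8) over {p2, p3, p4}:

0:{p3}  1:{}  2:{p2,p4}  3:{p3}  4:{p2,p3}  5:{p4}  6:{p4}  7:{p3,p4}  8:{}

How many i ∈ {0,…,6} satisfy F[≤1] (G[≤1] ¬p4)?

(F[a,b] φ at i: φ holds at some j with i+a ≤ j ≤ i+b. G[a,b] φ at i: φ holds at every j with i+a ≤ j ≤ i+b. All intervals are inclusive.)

3

Evaluate at each i in [0,6]:
  i=0: ✓ (witness j=0)
  i=1: ✗ (none in [1,2])
  i=2: ✓ (witness j=3)
  i=3: ✓ (witness j=3)
  i=4: ✗ (none in [4,5])
  i=5: ✗ (none in [5,6])
  i=6: ✗ (none in [6,7])
Positions where it holds: {0, 2, 3} → 3.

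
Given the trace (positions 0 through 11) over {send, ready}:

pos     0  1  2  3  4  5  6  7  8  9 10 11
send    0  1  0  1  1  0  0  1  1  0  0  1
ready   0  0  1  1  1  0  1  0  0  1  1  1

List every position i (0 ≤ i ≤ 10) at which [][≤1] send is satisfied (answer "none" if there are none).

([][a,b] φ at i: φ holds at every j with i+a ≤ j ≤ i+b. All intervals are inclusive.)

3, 7

Evaluate at each i in [0,10]:
  i=0: ✗ (fails at j=0)
  i=1: ✗ (fails at j=2)
  i=2: ✗ (fails at j=2)
  i=3: ✓ (all of [3,4])
  i=4: ✗ (fails at j=5)
  i=5: ✗ (fails at j=5)
  i=6: ✗ (fails at j=6)
  i=7: ✓ (all of [7,8])
  i=8: ✗ (fails at j=9)
  i=9: ✗ (fails at j=9)
  i=10: ✗ (fails at j=10)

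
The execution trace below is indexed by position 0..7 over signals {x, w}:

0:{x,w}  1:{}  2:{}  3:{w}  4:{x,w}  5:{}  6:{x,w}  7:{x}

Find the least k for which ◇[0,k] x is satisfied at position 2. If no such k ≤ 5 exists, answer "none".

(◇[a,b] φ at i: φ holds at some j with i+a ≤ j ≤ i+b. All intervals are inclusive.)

Scan j = 2,3,… for x:
  j=2: fails
  j=3: fails
  j=4: holds
First hit at j=4, so smallest k = 4-2 = 2.

2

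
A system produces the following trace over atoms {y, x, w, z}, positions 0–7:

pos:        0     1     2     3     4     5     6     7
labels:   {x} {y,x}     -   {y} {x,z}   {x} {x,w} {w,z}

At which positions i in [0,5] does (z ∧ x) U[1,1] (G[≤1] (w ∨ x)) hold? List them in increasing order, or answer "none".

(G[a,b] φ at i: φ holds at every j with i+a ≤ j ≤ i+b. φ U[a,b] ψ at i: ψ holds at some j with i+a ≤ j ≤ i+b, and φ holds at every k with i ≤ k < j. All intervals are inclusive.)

Evaluate at each i in [0,5]:
  i=0: ✗ (no rhs in [1,1])
  i=1: ✗ (no rhs in [2,2])
  i=2: ✗ (no rhs in [3,3])
  i=3: ✗ (lhs fails at k=3 before rhs at j=4)
  i=4: ✓ (rhs at j=5; lhs holds on [4,4])
  i=5: ✗ (lhs fails at k=5 before rhs at j=6)

4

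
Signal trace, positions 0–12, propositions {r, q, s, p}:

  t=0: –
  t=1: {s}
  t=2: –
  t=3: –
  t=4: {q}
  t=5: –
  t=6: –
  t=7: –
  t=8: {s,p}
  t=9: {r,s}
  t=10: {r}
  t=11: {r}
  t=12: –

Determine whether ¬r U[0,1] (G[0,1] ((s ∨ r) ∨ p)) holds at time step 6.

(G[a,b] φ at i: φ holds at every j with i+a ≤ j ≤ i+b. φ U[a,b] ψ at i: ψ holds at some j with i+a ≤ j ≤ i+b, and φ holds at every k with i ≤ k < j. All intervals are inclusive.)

Need some j in [6,7] with G[0,1] ((s ∨ r) ∨ p), and ¬r at every k in [6,j-1].
  j=6: G[0,1] ((s ∨ r) ∨ p) — fails at 6.
  j=7: G[0,1] ((s ∨ r) ∨ p) — fails at 7.
No j in the window works → until fails.

No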